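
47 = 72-25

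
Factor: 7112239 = 17^1*439^1*953^1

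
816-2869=- 2053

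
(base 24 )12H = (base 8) 1201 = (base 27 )nk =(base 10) 641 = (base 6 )2545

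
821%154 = 51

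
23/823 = 23/823 = 0.03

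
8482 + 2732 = 11214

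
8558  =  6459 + 2099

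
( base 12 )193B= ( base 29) 3iq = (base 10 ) 3071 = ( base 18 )98B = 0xbff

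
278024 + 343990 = 622014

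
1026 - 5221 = -4195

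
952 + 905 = 1857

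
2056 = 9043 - 6987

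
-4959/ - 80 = 4959/80 = 61.99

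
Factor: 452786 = 2^1 *31^1*67^1 *109^1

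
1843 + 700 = 2543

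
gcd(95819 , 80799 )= 1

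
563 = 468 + 95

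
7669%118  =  117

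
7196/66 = 109 + 1/33= 109.03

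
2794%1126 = 542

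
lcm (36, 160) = 1440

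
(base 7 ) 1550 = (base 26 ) np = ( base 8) 1157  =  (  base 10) 623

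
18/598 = 9/299 = 0.03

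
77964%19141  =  1400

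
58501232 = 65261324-6760092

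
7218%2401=15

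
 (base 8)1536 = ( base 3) 1011221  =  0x35E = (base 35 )om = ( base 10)862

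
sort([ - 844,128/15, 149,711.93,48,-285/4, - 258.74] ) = [-844,-258.74, - 285/4,128/15,  48,149,711.93] 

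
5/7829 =5/7829 = 0.00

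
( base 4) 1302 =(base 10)114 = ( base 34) 3c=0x72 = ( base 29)3r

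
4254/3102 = 1 + 192/517 = 1.37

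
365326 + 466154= 831480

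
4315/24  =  179  +  19/24 = 179.79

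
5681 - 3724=1957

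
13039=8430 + 4609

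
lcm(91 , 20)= 1820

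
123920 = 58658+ 65262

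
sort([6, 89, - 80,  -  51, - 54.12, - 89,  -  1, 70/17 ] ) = [ - 89, - 80, - 54.12, - 51, - 1,  70/17  ,  6, 89 ] 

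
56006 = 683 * 82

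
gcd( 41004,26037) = 9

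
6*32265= 193590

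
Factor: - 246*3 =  - 738 =- 2^1*3^2 * 41^1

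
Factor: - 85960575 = - 3^3 * 5^2*347^1*367^1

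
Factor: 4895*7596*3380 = 125676579600 = 2^4*3^2*5^2  *  11^1*13^2*89^1*211^1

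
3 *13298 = 39894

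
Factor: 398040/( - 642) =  - 2^2*5^1*31^1 =- 620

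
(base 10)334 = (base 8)516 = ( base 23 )EC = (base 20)GE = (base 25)D9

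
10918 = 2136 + 8782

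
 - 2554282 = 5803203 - 8357485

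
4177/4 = 4177/4 = 1044.25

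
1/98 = 1/98=0.01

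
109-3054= - 2945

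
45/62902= 45/62902 = 0.00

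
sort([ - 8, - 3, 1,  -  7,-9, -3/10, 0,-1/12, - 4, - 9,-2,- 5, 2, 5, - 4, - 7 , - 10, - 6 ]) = [ - 10, - 9 ,  -  9, - 8,- 7,  -  7,  -  6, - 5, - 4,-4,  -  3, - 2,-3/10,- 1/12,0,  1 , 2, 5 ]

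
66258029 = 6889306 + 59368723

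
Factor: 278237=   278237^1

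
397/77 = 397/77 = 5.16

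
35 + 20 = 55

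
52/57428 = 13/14357 = 0.00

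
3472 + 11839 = 15311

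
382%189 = 4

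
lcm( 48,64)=192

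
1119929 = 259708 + 860221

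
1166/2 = 583 = 583.00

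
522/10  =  52  +  1/5 = 52.20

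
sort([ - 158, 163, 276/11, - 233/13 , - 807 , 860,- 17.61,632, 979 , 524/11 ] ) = [ - 807 ,-158, - 233/13 , - 17.61, 276/11, 524/11,  163,632,860, 979]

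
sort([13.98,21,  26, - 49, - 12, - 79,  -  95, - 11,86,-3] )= [  -  95, - 79, - 49, - 12, - 11, - 3,13.98,21,26, 86] 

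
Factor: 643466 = 2^1* 321733^1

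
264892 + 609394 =874286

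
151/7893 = 151/7893 = 0.02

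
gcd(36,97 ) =1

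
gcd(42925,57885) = 85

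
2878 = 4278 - 1400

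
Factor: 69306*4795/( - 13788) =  - 55387045/2298 = - 2^ ( - 1)*3^(  -  1)*5^1*7^1*137^1*383^( -1)*11551^1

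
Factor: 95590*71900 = 2^3 * 5^3*11^2 * 79^1*719^1 = 6872921000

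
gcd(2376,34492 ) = 4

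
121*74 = 8954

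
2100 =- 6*( - 350) 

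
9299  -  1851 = 7448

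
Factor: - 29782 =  - 2^1*14891^1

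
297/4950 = 3/50 = 0.06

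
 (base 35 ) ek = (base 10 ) 510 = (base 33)ff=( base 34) F0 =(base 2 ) 111111110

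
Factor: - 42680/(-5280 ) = 97/12 =2^ (-2)*3^( - 1)*97^1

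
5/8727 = 5/8727 = 0.00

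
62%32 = 30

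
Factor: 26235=3^2* 5^1*11^1*53^1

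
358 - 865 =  - 507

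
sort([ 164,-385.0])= [ - 385.0,164] 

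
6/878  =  3/439= 0.01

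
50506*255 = 12879030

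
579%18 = 3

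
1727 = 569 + 1158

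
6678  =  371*18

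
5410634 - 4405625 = 1005009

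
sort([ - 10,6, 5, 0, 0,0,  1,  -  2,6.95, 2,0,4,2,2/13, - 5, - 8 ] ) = [ - 10, - 8, - 5, - 2,0, 0,0,0,2/13,1,2,2,4,  5,6,6.95 ] 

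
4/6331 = 4/6331 = 0.00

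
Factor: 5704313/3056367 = 3^ (  -  1)*19^1*67^1*4481^1*1018789^( - 1 ) 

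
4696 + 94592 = 99288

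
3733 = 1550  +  2183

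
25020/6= 4170 = 4170.00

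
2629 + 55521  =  58150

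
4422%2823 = 1599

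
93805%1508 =309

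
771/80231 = 771/80231= 0.01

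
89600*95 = 8512000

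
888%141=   42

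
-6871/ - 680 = 10 + 71/680 = 10.10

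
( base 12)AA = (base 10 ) 130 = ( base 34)3S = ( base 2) 10000010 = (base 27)4m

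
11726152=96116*122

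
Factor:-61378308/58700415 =  -  20459436/19566805 = - 2^2*3^1 * 5^( - 1 )*47^ ( - 1)*53^( - 1 )*1571^( - 1)*1704953^1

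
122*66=8052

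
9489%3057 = 318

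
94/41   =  94/41 =2.29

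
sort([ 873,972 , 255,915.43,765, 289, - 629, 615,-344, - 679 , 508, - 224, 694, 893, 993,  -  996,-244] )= [ - 996, - 679, - 629 , - 344, - 244 , - 224,255, 289, 508, 615, 694, 765, 873,893, 915.43, 972, 993 ]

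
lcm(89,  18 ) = 1602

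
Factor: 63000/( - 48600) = - 3^(-3)*5^1* 7^1 = - 35/27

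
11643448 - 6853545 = 4789903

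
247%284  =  247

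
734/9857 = 734/9857 = 0.07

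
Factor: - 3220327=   -11^1 * 17^2*1013^1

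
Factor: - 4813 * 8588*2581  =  -106683167564 = - 2^2* 19^1*29^1*89^1 * 113^1*4813^1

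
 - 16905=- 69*245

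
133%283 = 133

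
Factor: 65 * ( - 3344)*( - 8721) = 1895596560= 2^4*3^3*5^1*11^1*13^1 * 17^1*  19^2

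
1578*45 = 71010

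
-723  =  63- 786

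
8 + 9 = 17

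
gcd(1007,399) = 19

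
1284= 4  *321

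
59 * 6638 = 391642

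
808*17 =13736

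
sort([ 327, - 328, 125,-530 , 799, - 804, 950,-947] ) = [ - 947 , - 804, - 530,-328,125, 327 , 799, 950]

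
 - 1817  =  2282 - 4099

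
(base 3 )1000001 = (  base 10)730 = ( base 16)2DA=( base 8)1332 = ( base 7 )2062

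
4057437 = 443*9159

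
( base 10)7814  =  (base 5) 222224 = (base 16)1e86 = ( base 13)3731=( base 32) 7k6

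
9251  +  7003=16254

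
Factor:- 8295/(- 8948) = 2^(  -  2 )*3^1*5^1*7^1*79^1*2237^(-1)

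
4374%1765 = 844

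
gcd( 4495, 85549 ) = 1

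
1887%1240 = 647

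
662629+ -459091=203538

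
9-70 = -61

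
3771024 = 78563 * 48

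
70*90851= 6359570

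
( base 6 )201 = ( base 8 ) 111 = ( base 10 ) 73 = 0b1001001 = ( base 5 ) 243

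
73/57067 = 73/57067 = 0.00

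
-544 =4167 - 4711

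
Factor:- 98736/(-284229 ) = 272/783 = 2^4 *3^( -3) * 17^1*29^( - 1) 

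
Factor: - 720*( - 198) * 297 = 42340320 = 2^5*3^7*5^1*11^2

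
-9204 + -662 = -9866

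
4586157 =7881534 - 3295377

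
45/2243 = 45/2243 =0.02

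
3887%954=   71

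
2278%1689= 589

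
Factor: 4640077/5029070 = 2^( - 1) * 5^(-1)*13^1*631^( - 1)*797^( - 1 )*356929^1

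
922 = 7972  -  7050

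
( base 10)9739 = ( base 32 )9GB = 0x260B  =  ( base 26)eaf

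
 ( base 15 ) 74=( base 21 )54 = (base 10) 109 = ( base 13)85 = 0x6D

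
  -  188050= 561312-749362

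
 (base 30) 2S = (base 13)6A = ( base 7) 154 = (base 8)130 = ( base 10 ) 88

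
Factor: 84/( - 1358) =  - 6/97 = - 2^1 *3^1*97^( -1)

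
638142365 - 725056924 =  - 86914559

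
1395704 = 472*2957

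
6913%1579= 597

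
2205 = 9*245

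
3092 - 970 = 2122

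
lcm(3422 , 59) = 3422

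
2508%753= 249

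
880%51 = 13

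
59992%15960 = 12112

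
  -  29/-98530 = 29/98530 = 0.00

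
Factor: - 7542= -2^1*3^2*419^1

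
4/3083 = 4/3083 = 0.00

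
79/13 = 79/13 = 6.08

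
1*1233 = 1233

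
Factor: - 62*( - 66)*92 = 376464 = 2^4  *  3^1*11^1*23^1*31^1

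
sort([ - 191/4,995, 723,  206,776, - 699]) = [-699,-191/4, 206, 723,776, 995] 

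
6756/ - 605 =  - 12  +  504/605 = - 11.17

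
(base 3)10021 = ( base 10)88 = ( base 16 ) 58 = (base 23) 3J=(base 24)3G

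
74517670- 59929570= 14588100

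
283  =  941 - 658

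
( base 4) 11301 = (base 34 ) at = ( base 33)b6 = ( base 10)369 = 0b101110001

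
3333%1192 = 949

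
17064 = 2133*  8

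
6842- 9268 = - 2426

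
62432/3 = 62432/3 = 20810.67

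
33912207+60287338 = 94199545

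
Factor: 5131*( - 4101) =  - 21042231 = - 3^1*7^1*733^1*1367^1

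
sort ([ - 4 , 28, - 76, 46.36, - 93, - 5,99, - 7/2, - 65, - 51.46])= [ - 93,-76,- 65,-51.46, - 5, - 4 , - 7/2,  28, 46.36,99]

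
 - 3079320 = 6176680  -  9256000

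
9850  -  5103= 4747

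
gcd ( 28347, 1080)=3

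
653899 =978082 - 324183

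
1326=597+729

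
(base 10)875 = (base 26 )17H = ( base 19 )281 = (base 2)1101101011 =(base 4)31223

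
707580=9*78620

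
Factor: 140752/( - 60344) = - 2^1*397^ ( - 1)*463^1= -926/397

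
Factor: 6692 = 2^2 * 7^1*239^1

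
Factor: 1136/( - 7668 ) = -2^2 *3^(-3 ) = - 4/27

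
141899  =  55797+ 86102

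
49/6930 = 7/990 = 0.01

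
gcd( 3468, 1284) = 12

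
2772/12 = 231= 231.00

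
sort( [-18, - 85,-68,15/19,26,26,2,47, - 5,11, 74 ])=[ - 85,-68,-18,  -  5,15/19,2,11,  26,26, 47, 74] 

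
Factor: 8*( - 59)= - 2^3*59^1 = - 472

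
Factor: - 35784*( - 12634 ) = 452095056  =  2^4*3^2 * 7^1 * 71^1*6317^1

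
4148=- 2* ( - 2074 ) 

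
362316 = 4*90579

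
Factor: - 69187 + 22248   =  -46939 = - 73^1 *643^1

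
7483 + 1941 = 9424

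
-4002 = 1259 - 5261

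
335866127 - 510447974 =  - 174581847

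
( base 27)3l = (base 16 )66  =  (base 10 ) 102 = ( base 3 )10210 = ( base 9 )123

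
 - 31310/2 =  - 15655 =- 15655.00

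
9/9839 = 9/9839 = 0.00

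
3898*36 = 140328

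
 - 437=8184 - 8621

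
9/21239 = 9/21239 = 0.00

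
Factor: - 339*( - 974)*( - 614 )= - 202734204 = - 2^2*3^1*113^1*307^1*487^1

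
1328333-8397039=  -  7068706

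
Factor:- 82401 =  - 3^1*11^2 * 227^1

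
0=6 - 6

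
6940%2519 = 1902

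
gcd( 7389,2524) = 1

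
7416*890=6600240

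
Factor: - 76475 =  - 5^2*7^1*19^1*23^1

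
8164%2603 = 355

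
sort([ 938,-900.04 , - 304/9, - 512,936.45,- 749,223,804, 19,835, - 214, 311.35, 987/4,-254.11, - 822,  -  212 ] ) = [ - 900.04,-822,-749,-512, - 254.11, - 214, - 212, - 304/9,  19,223,987/4,311.35,804, 835, 936.45,938 ]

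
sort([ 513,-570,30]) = [ -570, 30,513]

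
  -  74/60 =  - 37/30 = -1.23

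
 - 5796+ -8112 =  - 13908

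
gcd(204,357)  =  51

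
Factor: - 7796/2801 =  - 2^2* 1949^1* 2801^( - 1 ) 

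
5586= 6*931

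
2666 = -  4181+6847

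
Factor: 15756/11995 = 2^2*3^1*5^(  -  1) * 13^1*101^1*2399^( - 1)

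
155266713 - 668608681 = - 513341968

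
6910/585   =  1382/117 = 11.81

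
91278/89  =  1025 + 53/89 = 1025.60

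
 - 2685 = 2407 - 5092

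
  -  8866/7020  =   - 2 +199/270 = -1.26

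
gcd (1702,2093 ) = 23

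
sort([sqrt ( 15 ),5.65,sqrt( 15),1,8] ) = [ 1,sqrt( 15 )  ,  sqrt( 15 ),5.65, 8]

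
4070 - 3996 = 74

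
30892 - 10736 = 20156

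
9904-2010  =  7894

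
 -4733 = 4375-9108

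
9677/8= 9677/8 = 1209.62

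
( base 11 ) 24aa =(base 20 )836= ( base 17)B52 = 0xCC2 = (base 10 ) 3266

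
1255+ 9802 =11057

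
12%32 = 12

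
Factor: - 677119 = -677119^1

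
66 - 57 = 9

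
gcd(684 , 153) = 9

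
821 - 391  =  430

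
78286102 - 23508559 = 54777543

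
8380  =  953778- 945398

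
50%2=0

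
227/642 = 227/642  =  0.35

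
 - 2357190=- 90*26191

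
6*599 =3594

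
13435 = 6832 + 6603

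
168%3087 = 168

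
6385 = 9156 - 2771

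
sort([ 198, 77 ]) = [77, 198] 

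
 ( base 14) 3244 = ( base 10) 8684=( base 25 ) dm9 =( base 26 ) cm0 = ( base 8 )20754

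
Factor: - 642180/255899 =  - 2^2  *3^1*5^1*11^1*263^(  -  1 ) = - 660/263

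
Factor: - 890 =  - 2^1 *5^1 * 89^1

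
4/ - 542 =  - 1  +  269/271 = -  0.01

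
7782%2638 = 2506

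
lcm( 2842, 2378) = 116522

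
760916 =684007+76909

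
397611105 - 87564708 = 310046397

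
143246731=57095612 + 86151119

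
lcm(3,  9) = 9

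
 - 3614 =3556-7170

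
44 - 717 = -673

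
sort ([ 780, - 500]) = [ - 500 , 780] 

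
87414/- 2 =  - 43707/1 = -43707.00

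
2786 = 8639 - 5853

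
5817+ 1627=7444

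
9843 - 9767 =76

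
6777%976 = 921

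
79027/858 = 6079/66= 92.11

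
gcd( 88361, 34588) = 1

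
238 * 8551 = 2035138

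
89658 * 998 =89478684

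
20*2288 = 45760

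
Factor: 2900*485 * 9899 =13922943500 = 2^2*5^3*19^1 * 29^1* 97^1*521^1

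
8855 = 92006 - 83151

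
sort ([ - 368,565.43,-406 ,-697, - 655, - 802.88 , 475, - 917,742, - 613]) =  [-917,-802.88, - 697  , - 655, - 613, - 406, - 368, 475,565.43,742] 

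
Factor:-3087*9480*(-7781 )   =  227709097560 = 2^3*3^3*5^1*7^3*31^1*79^1*251^1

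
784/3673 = 784/3673 = 0.21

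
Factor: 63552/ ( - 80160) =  - 662/835 = - 2^1 * 5^( - 1 ) * 167^(  -  1 )*331^1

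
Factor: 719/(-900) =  - 2^(  -  2 )*3^( - 2 )*5^( - 2) * 719^1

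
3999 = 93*43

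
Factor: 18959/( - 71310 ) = - 2^( - 1)*3^(-1) * 5^(-1)*2377^( - 1 )*18959^1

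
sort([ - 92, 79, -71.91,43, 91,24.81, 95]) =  [ - 92,-71.91, 24.81, 43, 79, 91, 95 ] 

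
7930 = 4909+3021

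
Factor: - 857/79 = -79^( - 1)  *  857^1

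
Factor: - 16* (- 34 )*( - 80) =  - 2^9*5^1*17^1 = - 43520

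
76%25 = 1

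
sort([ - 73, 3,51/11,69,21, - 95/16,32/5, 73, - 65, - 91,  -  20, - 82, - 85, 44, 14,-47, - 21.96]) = [ - 91 , - 85, - 82, - 73, - 65, - 47,-21.96, - 20, - 95/16,3, 51/11, 32/5,14, 21,44,69  ,  73]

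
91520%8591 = 5610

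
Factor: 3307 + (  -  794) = 7^1*359^1 = 2513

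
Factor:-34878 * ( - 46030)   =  2^2 * 3^1*5^1*4603^1*5813^1=1605434340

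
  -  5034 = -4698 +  - 336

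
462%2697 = 462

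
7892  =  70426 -62534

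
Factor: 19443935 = 5^1*7^2*19^1*4177^1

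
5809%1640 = 889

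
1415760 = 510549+905211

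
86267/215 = 401 + 52/215 = 401.24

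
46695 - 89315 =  - 42620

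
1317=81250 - 79933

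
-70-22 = - 92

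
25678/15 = 25678/15 = 1711.87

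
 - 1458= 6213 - 7671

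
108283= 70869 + 37414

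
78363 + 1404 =79767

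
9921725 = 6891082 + 3030643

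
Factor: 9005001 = 3^1*67^1 *71^1*631^1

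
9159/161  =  9159/161 = 56.89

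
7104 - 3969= 3135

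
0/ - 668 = 0/1 = -0.00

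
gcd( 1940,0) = 1940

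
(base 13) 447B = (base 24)gee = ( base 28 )c5i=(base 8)22536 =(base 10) 9566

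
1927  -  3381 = -1454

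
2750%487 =315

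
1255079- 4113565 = -2858486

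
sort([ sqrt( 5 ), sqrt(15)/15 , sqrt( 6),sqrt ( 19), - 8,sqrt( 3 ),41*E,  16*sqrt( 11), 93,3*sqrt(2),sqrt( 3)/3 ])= [-8,sqrt(15)/15,sqrt( 3)/3, sqrt (3 ),sqrt(5),sqrt(6),  3*sqrt ( 2),sqrt( 19 ), 16*sqrt(11),93, 41*E] 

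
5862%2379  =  1104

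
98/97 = 1  +  1/97 = 1.01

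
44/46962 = 22/23481 = 0.00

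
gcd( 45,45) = 45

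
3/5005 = 3/5005  =  0.00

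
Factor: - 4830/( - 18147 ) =70/263 = 2^1*5^1*7^1*263^( - 1)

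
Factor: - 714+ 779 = 5^1 * 13^1 = 65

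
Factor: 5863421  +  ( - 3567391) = 2296030=2^1*5^1*11^1*20873^1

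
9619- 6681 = 2938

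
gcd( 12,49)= 1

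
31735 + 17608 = 49343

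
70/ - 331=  - 1 + 261/331 = -  0.21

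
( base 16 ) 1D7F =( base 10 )7551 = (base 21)h2c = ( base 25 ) c21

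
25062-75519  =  -50457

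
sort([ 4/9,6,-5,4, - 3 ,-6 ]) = [ - 6, - 5, - 3, 4/9,  4, 6]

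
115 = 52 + 63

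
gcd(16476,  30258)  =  6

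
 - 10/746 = -1 + 368/373 = - 0.01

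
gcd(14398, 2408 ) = 2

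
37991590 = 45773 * 830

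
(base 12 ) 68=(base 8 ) 120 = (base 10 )80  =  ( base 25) 35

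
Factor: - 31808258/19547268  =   - 2^(-1 )*3^( - 1 )*13^ ( - 1) *17^1* 125303^( - 1 )*935537^1 = - 15904129/9773634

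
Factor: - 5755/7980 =-1151/1596 = - 2^ ( - 2)*3^( - 1)*7^ (-1)*19^ ( - 1 )*1151^1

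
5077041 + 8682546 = 13759587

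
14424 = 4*3606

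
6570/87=2190/29 =75.52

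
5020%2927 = 2093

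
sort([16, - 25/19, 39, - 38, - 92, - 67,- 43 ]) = [-92, - 67,-43, - 38, - 25/19,16  ,  39 ] 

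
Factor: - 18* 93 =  - 1674 = - 2^1*3^3*31^1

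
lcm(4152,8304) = 8304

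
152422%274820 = 152422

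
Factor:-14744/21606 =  - 7372/10803 = - 2^2*3^( - 1 )*13^( - 1) *19^1*97^1*277^ ( - 1) 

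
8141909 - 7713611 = 428298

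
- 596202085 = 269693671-865895756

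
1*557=557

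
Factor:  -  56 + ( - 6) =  - 62 = -2^1*31^1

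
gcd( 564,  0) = 564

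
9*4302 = 38718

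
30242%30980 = 30242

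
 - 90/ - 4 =45/2 = 22.50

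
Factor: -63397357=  - 19^1*41^1* 97^1*839^1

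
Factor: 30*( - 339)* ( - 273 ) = 2^1*3^3*5^1*7^1*13^1*113^1=2776410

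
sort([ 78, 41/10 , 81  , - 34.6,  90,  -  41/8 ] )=[ - 34.6, - 41/8,41/10,78,81,90 ] 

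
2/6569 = 2/6569 = 0.00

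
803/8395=11/115 = 0.10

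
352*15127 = 5324704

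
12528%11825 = 703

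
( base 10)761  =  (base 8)1371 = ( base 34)md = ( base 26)137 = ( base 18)265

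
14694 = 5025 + 9669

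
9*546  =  4914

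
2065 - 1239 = 826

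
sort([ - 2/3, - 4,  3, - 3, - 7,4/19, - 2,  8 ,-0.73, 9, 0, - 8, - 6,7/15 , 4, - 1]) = [- 8, - 7, - 6,  -  4,-3, - 2,-1, - 0.73, - 2/3, 0, 4/19 , 7/15,3 , 4, 8,9 ] 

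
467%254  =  213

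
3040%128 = 96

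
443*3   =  1329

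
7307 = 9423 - 2116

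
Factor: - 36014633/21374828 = - 2^( - 2)*19^1*1895507^1*5343707^( - 1)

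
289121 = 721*401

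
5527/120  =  46+7/120 = 46.06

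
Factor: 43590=2^1 *3^1*5^1*1453^1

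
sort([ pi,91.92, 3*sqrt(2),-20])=[ - 20, pi,3*sqrt ( 2 ),91.92]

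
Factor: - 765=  - 3^2*5^1 * 17^1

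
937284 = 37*25332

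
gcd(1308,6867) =327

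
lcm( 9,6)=18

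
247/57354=247/57354 = 0.00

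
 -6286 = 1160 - 7446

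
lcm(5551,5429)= 494039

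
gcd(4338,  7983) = 9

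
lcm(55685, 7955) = 55685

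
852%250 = 102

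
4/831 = 4/831 = 0.00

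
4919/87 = 56+ 47/87= 56.54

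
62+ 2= 64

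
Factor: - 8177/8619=-37/39 = -3^(-1 )*13^(-1 ) * 37^1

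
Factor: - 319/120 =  - 2^(-3)*  3^( - 1) * 5^(-1 ) *11^1 * 29^1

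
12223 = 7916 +4307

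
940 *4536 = 4263840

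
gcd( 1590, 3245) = 5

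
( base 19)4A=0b1010110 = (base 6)222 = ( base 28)32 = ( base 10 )86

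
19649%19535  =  114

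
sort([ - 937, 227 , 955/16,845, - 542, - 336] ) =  [ -937, - 542, - 336,955/16, 227,  845 ]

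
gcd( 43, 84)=1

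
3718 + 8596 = 12314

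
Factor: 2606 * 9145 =2^1*5^1*31^1 * 59^1*1303^1= 23831870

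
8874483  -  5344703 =3529780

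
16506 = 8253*2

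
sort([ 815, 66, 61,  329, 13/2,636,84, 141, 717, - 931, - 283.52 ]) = [ - 931,  -  283.52, 13/2, 61, 66, 84,141,  329, 636,717,815] 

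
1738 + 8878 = 10616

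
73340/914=36670/457  =  80.24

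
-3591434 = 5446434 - 9037868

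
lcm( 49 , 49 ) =49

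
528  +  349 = 877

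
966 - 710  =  256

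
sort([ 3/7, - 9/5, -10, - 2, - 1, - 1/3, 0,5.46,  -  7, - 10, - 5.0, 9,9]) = [ - 10, - 10 , - 7, - 5.0, - 2, - 9/5, - 1, - 1/3,0,3/7,5.46  ,  9, 9 ]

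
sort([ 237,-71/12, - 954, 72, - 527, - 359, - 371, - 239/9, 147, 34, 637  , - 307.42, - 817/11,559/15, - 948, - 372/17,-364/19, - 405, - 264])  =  [ - 954, - 948, -527, - 405, - 371 ,  -  359, - 307.42, - 264, - 817/11 , - 239/9, - 372/17,  -  364/19, - 71/12, 34, 559/15, 72,147,  237,637 ] 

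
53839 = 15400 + 38439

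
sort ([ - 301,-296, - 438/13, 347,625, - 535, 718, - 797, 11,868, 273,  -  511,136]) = [  -  797,  -  535, - 511, - 301, - 296,-438/13,11,136,273,347,625,718,868]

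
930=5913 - 4983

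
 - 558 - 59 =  - 617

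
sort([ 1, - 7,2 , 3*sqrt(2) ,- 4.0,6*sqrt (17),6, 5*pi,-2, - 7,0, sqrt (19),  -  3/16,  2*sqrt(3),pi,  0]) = [ - 7,-7, - 4.0, - 2, - 3/16, 0, 0,1,2, pi,2 * sqrt(3 ),3*sqrt( 2),sqrt( 19), 6, 5*pi,6*sqrt(17) ] 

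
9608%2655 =1643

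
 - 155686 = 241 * (- 646 ) 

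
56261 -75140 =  - 18879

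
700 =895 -195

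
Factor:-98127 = -3^2 *10903^1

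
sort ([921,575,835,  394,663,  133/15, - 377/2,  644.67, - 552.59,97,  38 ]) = [ -552.59,-377/2,  133/15 , 38, 97, 394,  575,  644.67,663, 835,921 ] 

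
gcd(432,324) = 108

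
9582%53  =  42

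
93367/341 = 93367/341= 273.80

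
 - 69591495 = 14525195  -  84116690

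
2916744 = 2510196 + 406548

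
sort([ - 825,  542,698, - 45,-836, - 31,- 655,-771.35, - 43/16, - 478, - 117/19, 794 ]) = [ - 836, - 825,-771.35, - 655,-478, - 45,-31, - 117/19, - 43/16,  542, 698,  794] 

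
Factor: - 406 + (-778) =-2^5*37^1 = - 1184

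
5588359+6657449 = 12245808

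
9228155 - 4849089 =4379066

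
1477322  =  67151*22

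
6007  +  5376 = 11383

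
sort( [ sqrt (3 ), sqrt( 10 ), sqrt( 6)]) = [sqrt(3),sqrt( 6 ),sqrt(10 )]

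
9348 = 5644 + 3704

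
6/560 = 3/280 = 0.01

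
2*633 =1266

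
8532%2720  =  372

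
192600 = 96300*2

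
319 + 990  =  1309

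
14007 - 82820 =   -  68813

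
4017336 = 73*55032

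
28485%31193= 28485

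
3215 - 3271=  - 56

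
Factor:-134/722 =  - 67/361 = - 19^( - 2)*67^1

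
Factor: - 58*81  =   - 2^1*3^4 * 29^1=- 4698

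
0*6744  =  0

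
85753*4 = 343012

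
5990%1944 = 158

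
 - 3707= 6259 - 9966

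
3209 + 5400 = 8609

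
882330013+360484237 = 1242814250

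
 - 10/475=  - 2/95  =  - 0.02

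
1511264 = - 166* ( - 9104)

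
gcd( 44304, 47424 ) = 624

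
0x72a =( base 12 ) 108A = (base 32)1PA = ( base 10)1834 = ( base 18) 5bg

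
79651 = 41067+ 38584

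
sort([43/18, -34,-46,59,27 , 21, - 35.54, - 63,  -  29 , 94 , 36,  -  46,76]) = [-63,-46,  -  46, - 35.54,-34, - 29, 43/18,21,27,36,59,  76,94] 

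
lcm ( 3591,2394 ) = 7182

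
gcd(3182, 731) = 43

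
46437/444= 15479/148 = 104.59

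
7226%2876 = 1474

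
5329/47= 5329/47 = 113.38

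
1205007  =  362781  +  842226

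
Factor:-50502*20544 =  - 1037513088 = -2^7*3^2*19^1*107^1*443^1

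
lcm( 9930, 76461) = 764610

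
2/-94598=  -  1/47299 = -0.00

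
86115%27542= 3489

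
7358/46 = 159 + 22/23 = 159.96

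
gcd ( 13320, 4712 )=8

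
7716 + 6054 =13770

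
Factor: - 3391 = -3391^1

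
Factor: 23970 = 2^1*3^1*5^1*17^1* 47^1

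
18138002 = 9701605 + 8436397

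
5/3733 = 5/3733 = 0.00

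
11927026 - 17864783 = -5937757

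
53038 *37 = 1962406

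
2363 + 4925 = 7288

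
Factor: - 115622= - 2^1*13^1*4447^1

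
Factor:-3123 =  - 3^2*347^1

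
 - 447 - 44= - 491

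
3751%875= 251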